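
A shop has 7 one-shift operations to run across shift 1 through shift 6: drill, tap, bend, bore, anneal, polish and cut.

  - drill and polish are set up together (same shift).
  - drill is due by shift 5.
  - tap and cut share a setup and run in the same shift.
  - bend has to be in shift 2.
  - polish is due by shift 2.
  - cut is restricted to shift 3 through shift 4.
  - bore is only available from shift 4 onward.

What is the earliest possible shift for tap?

shift 3

Tap must be in the same shift as cut, which can't be before shift 3, so tap is at least shift 3; tap must be in the same shift as cut, which can't be after shift 4, so tap is at most shift 4.
tap at shift 3 is achievable: tap in shift 3; drill in shift 1; bore in shift 4; bend in shift 2; anneal in shift 1; polish in shift 1; cut in shift 3.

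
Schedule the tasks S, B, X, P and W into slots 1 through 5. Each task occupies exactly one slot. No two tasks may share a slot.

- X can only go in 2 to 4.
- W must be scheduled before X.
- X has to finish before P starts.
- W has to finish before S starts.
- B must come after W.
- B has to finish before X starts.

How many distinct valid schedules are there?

4

Enumerating: P -> 5; X -> 3; B -> 2; W -> 1; S -> 4 | P -> 4; W -> 1; B -> 2; X -> 3; S -> 5 | X in 4, B in 2, P in 5, W in 1, S in 3 | X=4; P=5; S=2; W=1; B=3.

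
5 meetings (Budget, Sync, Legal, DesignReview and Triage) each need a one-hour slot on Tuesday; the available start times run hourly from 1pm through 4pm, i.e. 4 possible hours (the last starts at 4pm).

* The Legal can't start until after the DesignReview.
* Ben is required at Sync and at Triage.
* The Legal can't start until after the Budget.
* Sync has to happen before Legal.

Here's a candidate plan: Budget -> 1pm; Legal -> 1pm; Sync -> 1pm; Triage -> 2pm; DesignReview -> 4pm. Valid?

No. The Legal can't start until after the DesignReview is not satisfied.

Sync has to happen before Legal — violated.
The Legal can't start until after the DesignReview — violated.
The Legal can't start until after the Budget — violated.
Ben is required at Sync and at Triage — holds.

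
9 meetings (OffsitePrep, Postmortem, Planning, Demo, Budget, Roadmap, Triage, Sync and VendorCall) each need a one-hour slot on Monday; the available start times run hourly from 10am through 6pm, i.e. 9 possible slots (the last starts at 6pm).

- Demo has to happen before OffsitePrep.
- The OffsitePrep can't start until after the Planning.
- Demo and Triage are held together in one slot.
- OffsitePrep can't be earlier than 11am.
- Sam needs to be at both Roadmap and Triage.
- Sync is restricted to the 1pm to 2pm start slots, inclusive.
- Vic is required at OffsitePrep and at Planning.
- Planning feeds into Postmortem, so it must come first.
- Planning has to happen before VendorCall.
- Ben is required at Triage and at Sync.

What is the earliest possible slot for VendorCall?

Precedence pushes VendorCall to at least 11am.
VendorCall at 11am is achievable: Roadmap=11am, Planning=10am, Budget=10am, Postmortem=11am, Sync=1pm, Demo=10am, Triage=10am, OffsitePrep=11am, VendorCall=11am.

11am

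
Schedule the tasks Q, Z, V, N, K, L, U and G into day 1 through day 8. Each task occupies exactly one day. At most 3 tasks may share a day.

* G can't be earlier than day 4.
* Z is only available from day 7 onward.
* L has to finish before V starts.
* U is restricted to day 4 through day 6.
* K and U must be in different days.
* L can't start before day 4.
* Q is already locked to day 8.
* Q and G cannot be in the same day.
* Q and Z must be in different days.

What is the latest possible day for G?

day 7

G is available from day 4.
G at day 7 is achievable: K in day 1, G in day 7, U in day 4, L in day 4, Q in day 8, Z in day 7, V in day 5, N in day 1.
Nothing later works — the conflict and capacity constraints rule out every day after day 7.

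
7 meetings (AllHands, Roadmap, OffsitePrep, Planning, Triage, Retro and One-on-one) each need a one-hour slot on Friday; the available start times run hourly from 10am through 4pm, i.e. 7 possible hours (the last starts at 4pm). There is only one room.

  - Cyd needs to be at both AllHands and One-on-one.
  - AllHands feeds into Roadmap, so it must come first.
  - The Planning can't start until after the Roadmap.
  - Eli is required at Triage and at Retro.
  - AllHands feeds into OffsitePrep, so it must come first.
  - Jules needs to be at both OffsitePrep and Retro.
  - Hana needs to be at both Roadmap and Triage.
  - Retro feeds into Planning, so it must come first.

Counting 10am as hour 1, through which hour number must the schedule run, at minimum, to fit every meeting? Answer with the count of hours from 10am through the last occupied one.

The precedence chain requires at least 3 distinct hours.
With at most 1 per hour and 7 meetings, at least 7 hours are needed.
7 works (last occupied hour: 4pm): for example Planning in 1pm, Roadmap in 11am, Retro in 12pm, One-on-one in 4pm, AllHands in 10am, Triage in 3pm, OffsitePrep in 2pm.

7 hours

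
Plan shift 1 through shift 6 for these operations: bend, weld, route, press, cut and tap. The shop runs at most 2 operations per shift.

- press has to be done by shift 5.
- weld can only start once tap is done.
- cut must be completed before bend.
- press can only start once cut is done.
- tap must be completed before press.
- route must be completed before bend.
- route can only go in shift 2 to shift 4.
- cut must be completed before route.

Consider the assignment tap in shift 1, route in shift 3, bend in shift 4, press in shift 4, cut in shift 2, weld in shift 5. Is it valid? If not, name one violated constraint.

route can only go in shift 2 to shift 4 — holds.
cut must be completed before route — holds.
The shop runs at most 2 operations per shift — holds.
tap must be completed before press — holds.
press can only start once cut is done — holds.
press has to be done by shift 5 — holds.
cut must be completed before bend — holds.
weld can only start once tap is done — holds.
route must be completed before bend — holds.

Yes, all constraints hold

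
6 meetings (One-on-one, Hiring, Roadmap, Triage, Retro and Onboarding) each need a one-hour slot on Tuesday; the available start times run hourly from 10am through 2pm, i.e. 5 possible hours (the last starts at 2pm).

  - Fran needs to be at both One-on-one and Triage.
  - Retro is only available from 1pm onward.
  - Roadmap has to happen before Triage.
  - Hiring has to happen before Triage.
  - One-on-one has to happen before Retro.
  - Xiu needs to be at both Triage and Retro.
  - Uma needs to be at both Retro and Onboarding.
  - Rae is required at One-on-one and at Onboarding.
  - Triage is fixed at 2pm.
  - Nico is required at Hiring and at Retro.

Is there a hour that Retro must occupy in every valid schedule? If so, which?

1pm

Retro's window is 1pm–2pm.
Triage is fixed at 2pm, and Retro can't share a hour with Triage.
So Retro must be 1pm.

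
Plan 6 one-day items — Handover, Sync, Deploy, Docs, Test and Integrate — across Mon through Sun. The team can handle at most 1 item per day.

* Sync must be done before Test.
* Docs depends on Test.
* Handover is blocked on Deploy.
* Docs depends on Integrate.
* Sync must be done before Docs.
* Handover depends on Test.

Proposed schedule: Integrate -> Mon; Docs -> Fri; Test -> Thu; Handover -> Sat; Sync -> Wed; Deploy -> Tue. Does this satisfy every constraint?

Valid

Handover is blocked on Deploy — holds.
Sync must be done before Test — holds.
Docs depends on Integrate — holds.
The team can handle at most 1 item per day — holds.
Docs depends on Test — holds.
Sync must be done before Docs — holds.
Handover depends on Test — holds.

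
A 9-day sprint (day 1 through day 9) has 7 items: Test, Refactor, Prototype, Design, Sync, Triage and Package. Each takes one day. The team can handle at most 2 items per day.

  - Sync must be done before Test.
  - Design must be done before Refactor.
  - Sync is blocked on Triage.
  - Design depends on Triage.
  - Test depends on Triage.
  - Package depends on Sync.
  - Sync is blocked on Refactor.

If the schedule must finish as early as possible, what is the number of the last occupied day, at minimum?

5

The precedence chain requires at least 5 distinct days.
With at most 2 per day and 7 work items, at least 4 days are needed.
5 works (last occupied day: day 5): for example Triage -> day 1, Refactor -> day 3, Prototype -> day 1, Test -> day 5, Package -> day 5, Design -> day 2, Sync -> day 4.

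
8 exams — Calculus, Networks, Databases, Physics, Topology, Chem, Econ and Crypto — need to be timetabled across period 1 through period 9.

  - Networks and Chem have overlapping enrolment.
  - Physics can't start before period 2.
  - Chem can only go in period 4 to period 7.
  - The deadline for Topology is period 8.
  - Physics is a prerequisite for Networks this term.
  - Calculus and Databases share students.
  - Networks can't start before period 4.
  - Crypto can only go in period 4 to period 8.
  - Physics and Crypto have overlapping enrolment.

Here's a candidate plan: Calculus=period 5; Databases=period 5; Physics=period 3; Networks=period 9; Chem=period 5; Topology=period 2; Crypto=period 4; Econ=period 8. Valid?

Networks can't start before period 4 — holds.
Networks and Chem have overlapping enrolment — holds.
Physics and Crypto have overlapping enrolment — holds.
Physics can't start before period 2 — holds.
Chem can only go in period 4 to period 7 — holds.
The deadline for Topology is period 8 — holds.
Physics is a prerequisite for Networks this term — holds.
Crypto can only go in period 4 to period 8 — holds.
Calculus and Databases share students — violated.

Invalid. Calculus and Databases share students.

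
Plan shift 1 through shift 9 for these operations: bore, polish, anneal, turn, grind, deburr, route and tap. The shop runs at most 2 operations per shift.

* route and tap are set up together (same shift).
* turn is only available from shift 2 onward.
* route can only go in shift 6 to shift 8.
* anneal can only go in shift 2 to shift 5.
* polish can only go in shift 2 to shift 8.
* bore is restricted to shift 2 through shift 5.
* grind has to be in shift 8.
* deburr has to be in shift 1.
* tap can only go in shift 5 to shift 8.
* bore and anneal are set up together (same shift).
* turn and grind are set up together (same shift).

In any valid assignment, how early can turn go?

shift 8

Turn is available from shift 2; turn must be in the same shift as grind, which can't be before shift 8, so turn is at least shift 8; turn must be in the same shift as grind, which can't be after shift 8, so turn is at most shift 8.
turn at shift 8 is achievable: bore=shift 2, polish=shift 3, grind=shift 8, route=shift 6, turn=shift 8, tap=shift 6, anneal=shift 2, deburr=shift 1.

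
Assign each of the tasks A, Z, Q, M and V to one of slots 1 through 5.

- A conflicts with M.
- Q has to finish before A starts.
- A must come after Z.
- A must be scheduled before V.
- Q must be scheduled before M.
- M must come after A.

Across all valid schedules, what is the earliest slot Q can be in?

Downstream work caps Q at 3.
Q at 1 is achievable: A in 2, M in 3, Q in 1, Z in 1, V in 3.

1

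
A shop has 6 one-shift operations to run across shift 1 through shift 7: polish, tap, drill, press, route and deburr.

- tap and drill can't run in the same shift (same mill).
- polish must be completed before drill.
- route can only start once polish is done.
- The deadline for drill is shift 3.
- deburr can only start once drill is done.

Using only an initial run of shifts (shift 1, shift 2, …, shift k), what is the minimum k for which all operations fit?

3 shifts

The precedence chain requires at least 3 distinct shifts.
3 works (last occupied shift: shift 3): for example polish in shift 1; drill in shift 2; tap in shift 1; press in shift 1; deburr in shift 3; route in shift 2.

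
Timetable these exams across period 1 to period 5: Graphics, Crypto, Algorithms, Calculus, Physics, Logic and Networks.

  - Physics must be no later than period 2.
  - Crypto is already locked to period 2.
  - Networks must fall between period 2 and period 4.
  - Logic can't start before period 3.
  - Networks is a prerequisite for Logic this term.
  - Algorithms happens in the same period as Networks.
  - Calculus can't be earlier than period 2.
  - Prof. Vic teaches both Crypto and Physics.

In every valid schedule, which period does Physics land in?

Physics's window is period 1–period 2.
Crypto is fixed at period 2, and Physics can't share a period with Crypto.
So Physics must be period 1.

period 1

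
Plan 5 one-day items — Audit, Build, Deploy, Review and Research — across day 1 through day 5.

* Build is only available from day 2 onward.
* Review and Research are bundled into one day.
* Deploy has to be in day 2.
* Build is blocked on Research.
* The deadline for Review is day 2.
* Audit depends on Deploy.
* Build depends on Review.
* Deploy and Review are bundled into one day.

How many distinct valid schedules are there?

Splitting on Audit: it can be day 3 (3), day 4 (3), day 5 (3). Listing each branch's schedules as (Build, Deploy, Review, Research) by day number:
Audit=day 3: (3,2,2,2) (4,2,2,2) (5,2,2,2) — 3.
Audit=day 4: (3,2,2,2) (4,2,2,2) (5,2,2,2) — 3.
Audit=day 5: (3,2,2,2) (4,2,2,2) (5,2,2,2) — 3.
Summing: 3 + 3 + 3 = 9.

9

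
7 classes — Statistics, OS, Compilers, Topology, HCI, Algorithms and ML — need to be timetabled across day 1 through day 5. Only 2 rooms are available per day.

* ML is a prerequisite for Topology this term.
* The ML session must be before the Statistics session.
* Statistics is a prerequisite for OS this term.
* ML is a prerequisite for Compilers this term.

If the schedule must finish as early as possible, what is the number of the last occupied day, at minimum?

day 4

The precedence chain requires at least 3 distinct days.
With at most 2 per day and 7 classes, at least 4 days are needed.
4 works (last occupied day: day 4): for example Compilers in day 2, Statistics in day 2, Algorithms in day 4, HCI in day 1, OS in day 3, Topology in day 3, ML in day 1.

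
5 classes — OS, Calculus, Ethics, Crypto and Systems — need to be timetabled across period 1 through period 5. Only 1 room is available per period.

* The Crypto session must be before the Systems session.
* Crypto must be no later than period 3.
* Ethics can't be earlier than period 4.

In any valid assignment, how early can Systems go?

Precedence pushes Systems to at least period 2.
Systems at period 2 is achievable: Systems -> period 2; Crypto -> period 1; OS -> period 3; Calculus -> period 5; Ethics -> period 4.

period 2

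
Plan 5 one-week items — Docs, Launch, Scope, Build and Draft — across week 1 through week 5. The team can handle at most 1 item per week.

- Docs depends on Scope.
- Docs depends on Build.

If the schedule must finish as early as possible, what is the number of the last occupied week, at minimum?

5

The precedence chain requires at least 2 distinct weeks.
With at most 1 per week and 5 tasks, at least 5 weeks are needed.
5 works (last occupied week: week 5): for example Build=week 2; Launch=week 4; Docs=week 3; Scope=week 1; Draft=week 5.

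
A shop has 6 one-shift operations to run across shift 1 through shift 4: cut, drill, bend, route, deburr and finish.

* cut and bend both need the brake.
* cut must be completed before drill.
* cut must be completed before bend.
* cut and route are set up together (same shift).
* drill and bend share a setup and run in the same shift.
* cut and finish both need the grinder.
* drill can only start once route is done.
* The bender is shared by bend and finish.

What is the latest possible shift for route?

Downstream work caps route at shift 3.
route at shift 3 is achievable: drill in shift 4; bend in shift 4; cut in shift 3; deburr in shift 1; finish in shift 1; route in shift 3.

shift 3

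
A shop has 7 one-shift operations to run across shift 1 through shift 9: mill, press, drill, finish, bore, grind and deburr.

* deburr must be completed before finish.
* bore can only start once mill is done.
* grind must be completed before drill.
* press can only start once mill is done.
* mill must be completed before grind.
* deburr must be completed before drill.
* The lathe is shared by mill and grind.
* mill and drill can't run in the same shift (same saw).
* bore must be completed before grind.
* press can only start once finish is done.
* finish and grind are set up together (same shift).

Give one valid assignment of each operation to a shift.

mill -> shift 1, bore -> shift 2, grind -> shift 3, press -> shift 4, finish -> shift 3, drill -> shift 4, deburr -> shift 1

Checking: deburr(shift 1) before finish(shift 3); mill(shift 1) before bore(shift 2); grind(shift 3) before drill(shift 4); deburr(shift 1) before drill(shift 4); finish(shift 3) before press(shift 4); mill(shift 1) before grind(shift 3); bore(shift 2) before grind(shift 3); mill(shift 1) before press(shift 4); mill(shift 1) != drill(shift 4); mill(shift 1) != grind(shift 3); finish = grind = shift 3.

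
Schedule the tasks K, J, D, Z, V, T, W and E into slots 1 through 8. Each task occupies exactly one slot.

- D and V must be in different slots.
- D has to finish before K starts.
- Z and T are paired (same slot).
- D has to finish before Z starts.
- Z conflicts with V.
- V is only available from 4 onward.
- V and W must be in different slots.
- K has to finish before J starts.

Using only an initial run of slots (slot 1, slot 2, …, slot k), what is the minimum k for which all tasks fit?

4

The precedence chain requires at least 3 distinct slots.
V can't be placed before 4, so the schedule must run through at least slot 4.
4 works (last occupied slot: 4): for example W -> 1; V -> 4; T -> 2; J -> 3; E -> 1; D -> 1; Z -> 2; K -> 2.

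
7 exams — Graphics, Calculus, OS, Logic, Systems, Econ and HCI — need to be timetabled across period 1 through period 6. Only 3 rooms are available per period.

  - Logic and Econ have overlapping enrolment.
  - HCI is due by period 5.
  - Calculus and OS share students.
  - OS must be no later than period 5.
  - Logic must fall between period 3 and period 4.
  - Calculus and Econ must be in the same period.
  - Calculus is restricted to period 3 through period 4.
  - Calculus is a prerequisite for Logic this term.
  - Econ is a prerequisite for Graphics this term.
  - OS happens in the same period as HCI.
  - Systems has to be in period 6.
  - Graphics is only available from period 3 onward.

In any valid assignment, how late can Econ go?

period 3

Econ must be in the same period as Calculus, which can't be before period 3, so Econ is at least period 3; Econ must be in the same period as Calculus, which can't be after period 3, so Econ is at most period 3.
Econ at period 3 is achievable: Systems in period 6, OS in period 1, Graphics in period 4, HCI in period 1, Calculus in period 3, Econ in period 3, Logic in period 4.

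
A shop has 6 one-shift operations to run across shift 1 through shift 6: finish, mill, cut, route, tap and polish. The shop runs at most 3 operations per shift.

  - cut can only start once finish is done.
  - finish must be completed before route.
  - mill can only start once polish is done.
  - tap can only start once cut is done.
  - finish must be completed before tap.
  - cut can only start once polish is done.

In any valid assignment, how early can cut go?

Precedence pushes cut to at least shift 2; downstream work caps cut at shift 5.
cut at shift 2 is achievable: polish in shift 1; cut in shift 2; mill in shift 2; finish in shift 1; route in shift 2; tap in shift 3.

shift 2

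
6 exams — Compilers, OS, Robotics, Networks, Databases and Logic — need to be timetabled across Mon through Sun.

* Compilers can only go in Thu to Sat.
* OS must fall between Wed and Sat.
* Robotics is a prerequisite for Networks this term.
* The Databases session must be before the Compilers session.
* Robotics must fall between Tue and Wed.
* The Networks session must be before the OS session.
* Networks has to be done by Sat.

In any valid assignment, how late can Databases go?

Downstream work caps Databases at Fri.
Databases at Fri is achievable: Compilers -> Sat; Robotics -> Tue; Databases -> Fri; OS -> Thu; Logic -> Mon; Networks -> Wed.

Fri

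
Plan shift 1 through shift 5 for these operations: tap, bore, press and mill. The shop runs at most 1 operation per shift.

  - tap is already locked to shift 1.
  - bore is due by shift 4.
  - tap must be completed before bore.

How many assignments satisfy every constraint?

Splitting on bore: it can be shift 2 (6), shift 3 (6), shift 4 (6). Listing each branch's schedules as (tap, press, mill) by shift number:
bore=shift 2: (1,3,4) (1,3,5) (1,4,3) (1,4,5) (1,5,3) (1,5,4) — 6.
bore=shift 3: (1,2,4) (1,2,5) (1,4,2) (1,4,5) (1,5,2) (1,5,4) — 6.
bore=shift 4: (1,2,3) (1,2,5) (1,3,2) (1,3,5) (1,5,2) (1,5,3) — 6.
Summing: 6 + 6 + 6 = 18.

18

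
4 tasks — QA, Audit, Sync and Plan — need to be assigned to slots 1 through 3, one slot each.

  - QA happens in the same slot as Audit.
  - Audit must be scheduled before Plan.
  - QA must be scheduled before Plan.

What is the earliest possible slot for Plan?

2

Precedence pushes Plan to at least 2.
Plan at 2 is achievable: Audit=1; Plan=2; Sync=1; QA=1.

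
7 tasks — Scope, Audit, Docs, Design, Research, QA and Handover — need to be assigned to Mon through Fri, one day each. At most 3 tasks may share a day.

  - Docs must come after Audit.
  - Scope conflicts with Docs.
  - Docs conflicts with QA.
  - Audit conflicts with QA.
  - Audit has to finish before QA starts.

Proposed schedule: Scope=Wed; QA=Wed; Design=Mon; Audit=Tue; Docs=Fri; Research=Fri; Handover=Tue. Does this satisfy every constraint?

Yes, all constraints hold

At most 3 tasks may share a day — holds.
Docs must come after Audit — holds.
Docs conflicts with QA — holds.
Audit has to finish before QA starts — holds.
Audit conflicts with QA — holds.
Scope conflicts with Docs — holds.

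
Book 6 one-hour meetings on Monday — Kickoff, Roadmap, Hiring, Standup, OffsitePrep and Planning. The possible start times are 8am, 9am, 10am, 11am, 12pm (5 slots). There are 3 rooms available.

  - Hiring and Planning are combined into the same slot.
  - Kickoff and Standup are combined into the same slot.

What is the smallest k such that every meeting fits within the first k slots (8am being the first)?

2

With at most 3 per slot and 6 meetings, at least 2 slots are needed.
2 works (last occupied slot: 9am): for example Roadmap=8am; Hiring=9am; Standup=8am; OffsitePrep=9am; Planning=9am; Kickoff=8am.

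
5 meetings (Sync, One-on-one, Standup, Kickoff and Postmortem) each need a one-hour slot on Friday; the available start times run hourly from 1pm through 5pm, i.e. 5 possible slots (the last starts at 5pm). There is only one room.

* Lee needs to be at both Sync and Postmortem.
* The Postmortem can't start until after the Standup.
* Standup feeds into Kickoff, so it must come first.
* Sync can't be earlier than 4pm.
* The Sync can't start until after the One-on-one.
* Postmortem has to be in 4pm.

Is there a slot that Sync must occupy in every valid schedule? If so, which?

5pm

Sync's window is 4pm–5pm.
Postmortem is fixed at 4pm, and Sync can't share a slot with Postmortem.
So Sync must be 5pm.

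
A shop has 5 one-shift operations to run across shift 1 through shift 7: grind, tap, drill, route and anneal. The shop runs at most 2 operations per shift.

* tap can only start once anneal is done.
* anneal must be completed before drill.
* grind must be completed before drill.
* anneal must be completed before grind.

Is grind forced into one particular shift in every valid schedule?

grind can be shift 2 (e.g. grind in shift 2, drill in shift 3, anneal in shift 1, tap in shift 2, route in shift 1) or shift 3 (e.g. route in shift 1; anneal in shift 1; grind in shift 3; drill in shift 4; tap in shift 2).

No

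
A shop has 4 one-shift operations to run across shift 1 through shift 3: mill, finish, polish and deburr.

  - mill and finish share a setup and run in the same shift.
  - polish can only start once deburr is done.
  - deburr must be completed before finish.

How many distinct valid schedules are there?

Splitting on mill: it can be shift 2 (2), shift 3 (3). Listing each branch's schedules as (finish, polish, deburr) by shift number:
mill=shift 2: (2,2,1) (2,3,1) — 2.
mill=shift 3: (3,2,1) (3,3,1) (3,3,2) — 3.
Summing: 2 + 3 = 5.

5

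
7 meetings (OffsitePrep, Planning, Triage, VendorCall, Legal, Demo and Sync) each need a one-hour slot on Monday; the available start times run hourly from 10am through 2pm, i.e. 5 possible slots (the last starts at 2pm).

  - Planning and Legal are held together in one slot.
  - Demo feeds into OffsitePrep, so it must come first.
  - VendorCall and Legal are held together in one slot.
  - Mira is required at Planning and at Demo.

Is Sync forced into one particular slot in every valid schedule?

No

Sync can be 10am (e.g. Legal=11am, Sync=10am, Planning=11am, OffsitePrep=11am, VendorCall=11am, Demo=10am, Triage=10am) or 11am (e.g. VendorCall=11am; Sync=11am; Planning=11am; OffsitePrep=11am; Triage=10am; Demo=10am; Legal=11am).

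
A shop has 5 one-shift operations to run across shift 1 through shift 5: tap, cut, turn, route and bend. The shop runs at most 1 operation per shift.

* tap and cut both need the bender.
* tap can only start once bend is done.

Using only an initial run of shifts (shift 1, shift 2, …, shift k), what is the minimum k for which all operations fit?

5 shifts

The precedence chain requires at least 2 distinct shifts.
With at most 1 per shift and 5 operations, at least 5 shifts are needed.
5 works (last occupied shift: shift 5): for example route -> shift 5; cut -> shift 3; tap -> shift 2; turn -> shift 4; bend -> shift 1.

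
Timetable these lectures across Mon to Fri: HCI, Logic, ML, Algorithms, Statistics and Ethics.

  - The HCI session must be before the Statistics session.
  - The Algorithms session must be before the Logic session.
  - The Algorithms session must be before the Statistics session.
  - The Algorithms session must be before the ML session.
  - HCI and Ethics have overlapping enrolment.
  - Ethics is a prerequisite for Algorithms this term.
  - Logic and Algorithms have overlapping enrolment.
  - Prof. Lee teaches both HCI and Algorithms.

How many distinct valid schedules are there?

57

Splitting on HCI: it can be Mon (10), Tue (10), Wed (20), Thu (17). Listing each branch's schedules as (Logic, ML, Algorithms, Statistics, Ethics):
HCI=Mon: (Thu,Thu,Wed,Thu,Tue) (Thu,Thu,Wed,Fri,Tue) (Thu,Fri,Wed,Thu,Tue) (Thu,Fri,Wed,Fri,Tue) (Fri,Thu,Wed,Thu,Tue) (Fri,Thu,Wed,Fri,Tue) (Fri,Fri,Wed,Thu,Tue) (Fri,Fri,Wed,Fri,Tue) (Fri,Fri,Thu,Fri,Tue) (Fri,Fri,Thu,Fri,Wed) — 10.
HCI=Tue: (Thu,Thu,Wed,Thu,Mon) (Thu,Thu,Wed,Fri,Mon) (Thu,Fri,Wed,Thu,Mon) (Thu,Fri,Wed,Fri,Mon) (Fri,Thu,Wed,Thu,Mon) (Fri,Thu,Wed,Fri,Mon) (Fri,Fri,Wed,Thu,Mon) (Fri,Fri,Wed,Fri,Mon) (Fri,Fri,Thu,Fri,Mon) (Fri,Fri,Thu,Fri,Wed) — 10.
HCI=Wed: (Wed,Wed,Tue,Thu,Mon) (Wed,Wed,Tue,Fri,Mon) (Wed,Thu,Tue,Thu,Mon) (Wed,Thu,Tue,Fri,Mon) (Wed,Fri,Tue,Thu,Mon) (Wed,Fri,Tue,Fri,Mon) (Thu,Wed,Tue,Thu,Mon) (Thu,Wed,Tue,Fri,Mon) (Thu,Thu,Tue,Thu,Mon) (Thu,Thu,Tue,Fri,Mon) (Thu,Fri,Tue,Thu,Mon) (Thu,Fri,Tue,Fri,Mon) (Fri,Wed,Tue,Thu,Mon) (Fri,Wed,Tue,Fri,Mon) (Fri,Thu,Tue,Thu,Mon) (Fri,Thu,Tue,Fri,Mon) (Fri,Fri,Tue,Thu,Mon) (Fri,Fri,Tue,Fri,Mon) (Fri,Fri,Thu,Fri,Mon) (Fri,Fri,Thu,Fri,Tue) — 20.
HCI=Thu: (Wed,Wed,Tue,Fri,Mon) (Wed,Thu,Tue,Fri,Mon) (Wed,Fri,Tue,Fri,Mon) (Thu,Wed,Tue,Fri,Mon) (Thu,Thu,Tue,Fri,Mon) (Thu,Thu,Wed,Fri,Mon) (Thu,Thu,Wed,Fri,Tue) (Thu,Fri,Tue,Fri,Mon) (Thu,Fri,Wed,Fri,Mon) (Thu,Fri,Wed,Fri,Tue) (Fri,Wed,Tue,Fri,Mon) (Fri,Thu,Tue,Fri,Mon) (Fri,Thu,Wed,Fri,Mon) (Fri,Thu,Wed,Fri,Tue) (Fri,Fri,Tue,Fri,Mon) (Fri,Fri,Wed,Fri,Mon) (Fri,Fri,Wed,Fri,Tue) — 17.
Summing: 10 + 10 + 20 + 17 = 57.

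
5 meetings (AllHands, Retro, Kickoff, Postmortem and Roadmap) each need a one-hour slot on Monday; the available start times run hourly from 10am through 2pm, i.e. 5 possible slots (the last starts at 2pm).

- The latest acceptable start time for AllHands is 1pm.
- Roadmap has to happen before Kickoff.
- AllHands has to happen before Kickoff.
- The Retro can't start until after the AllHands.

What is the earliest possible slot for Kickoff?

Precedence pushes Kickoff to at least 11am.
Kickoff at 11am is achievable: Roadmap in 10am; Retro in 11am; AllHands in 10am; Kickoff in 11am; Postmortem in 10am.

11am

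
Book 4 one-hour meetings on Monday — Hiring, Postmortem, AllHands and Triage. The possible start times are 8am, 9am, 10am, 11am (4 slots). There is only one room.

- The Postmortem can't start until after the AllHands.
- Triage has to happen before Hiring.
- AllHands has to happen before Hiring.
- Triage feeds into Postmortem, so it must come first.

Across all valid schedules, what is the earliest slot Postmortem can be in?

10am

Precedence pushes Postmortem to at least 9am.
Postmortem at 10am is achievable: Postmortem=10am, Hiring=11am, AllHands=8am, Triage=9am.
Nothing earlier works — the capacity limit rule out every slot before 10am.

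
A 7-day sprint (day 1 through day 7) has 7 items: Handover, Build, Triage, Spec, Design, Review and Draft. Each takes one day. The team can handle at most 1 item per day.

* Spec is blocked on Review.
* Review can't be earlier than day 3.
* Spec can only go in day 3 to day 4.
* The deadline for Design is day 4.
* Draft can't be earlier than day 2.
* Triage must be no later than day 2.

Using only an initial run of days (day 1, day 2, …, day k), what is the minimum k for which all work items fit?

The precedence chain requires at least 2 distinct days.
With at most 1 per day and 7 work items, at least 7 days are needed.
Propagating the time windows through the other constraints, Spec can't land before day 4, so the schedule must run through at least day 4.
7 works (last occupied day: day 7): for example Spec in day 4; Design in day 2; Build in day 7; Review in day 3; Triage in day 1; Handover in day 6; Draft in day 5.

7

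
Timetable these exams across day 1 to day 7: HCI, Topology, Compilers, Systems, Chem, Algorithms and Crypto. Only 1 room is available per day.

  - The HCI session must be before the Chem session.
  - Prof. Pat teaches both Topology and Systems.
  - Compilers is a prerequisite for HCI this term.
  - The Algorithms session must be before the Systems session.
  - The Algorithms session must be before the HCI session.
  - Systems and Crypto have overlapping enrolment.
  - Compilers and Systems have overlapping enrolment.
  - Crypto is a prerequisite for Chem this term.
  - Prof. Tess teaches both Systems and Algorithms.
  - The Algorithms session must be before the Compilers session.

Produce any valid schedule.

Compilers in day 2, Crypto in day 4, HCI in day 3, Systems in day 6, Topology in day 7, Algorithms in day 1, Chem in day 5

Checking: Compilers(day 2) before HCI(day 3); HCI(day 3) before Chem(day 5); Algorithms(day 1) before Systems(day 6); Algorithms(day 1) before HCI(day 3); Crypto(day 4) before Chem(day 5); Algorithms(day 1) before Compilers(day 2); Systems(day 6) != Algorithms(day 1); Topology(day 7) != Systems(day 6); Systems(day 6) != Crypto(day 4); Compilers(day 2) != Systems(day 6); max 1 per day (cap 1).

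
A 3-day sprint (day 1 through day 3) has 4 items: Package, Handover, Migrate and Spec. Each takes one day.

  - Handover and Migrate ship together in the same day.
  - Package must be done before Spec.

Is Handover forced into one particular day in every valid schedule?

Handover can be day 1 (e.g. Package -> day 1, Migrate -> day 1, Handover -> day 1, Spec -> day 2) or day 2 (e.g. Migrate -> day 2; Handover -> day 2; Spec -> day 2; Package -> day 1).

No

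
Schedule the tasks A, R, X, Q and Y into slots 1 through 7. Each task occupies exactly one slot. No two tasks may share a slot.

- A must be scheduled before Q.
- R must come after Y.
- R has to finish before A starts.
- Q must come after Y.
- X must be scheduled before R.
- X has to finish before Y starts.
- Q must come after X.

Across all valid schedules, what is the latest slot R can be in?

Precedence pushes R to at least 3; downstream work caps R at 5.
R at 5 is achievable: Q=7; Y=2; R=5; A=6; X=1.

5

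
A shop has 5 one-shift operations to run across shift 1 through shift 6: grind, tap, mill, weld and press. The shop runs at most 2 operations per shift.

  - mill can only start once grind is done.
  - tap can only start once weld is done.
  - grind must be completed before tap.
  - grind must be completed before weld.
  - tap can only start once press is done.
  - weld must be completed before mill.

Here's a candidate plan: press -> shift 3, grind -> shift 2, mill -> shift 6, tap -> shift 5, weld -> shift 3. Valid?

Yes, all constraints hold

grind must be completed before weld — holds.
mill can only start once grind is done — holds.
tap can only start once weld is done — holds.
grind must be completed before tap — holds.
weld must be completed before mill — holds.
tap can only start once press is done — holds.
The shop runs at most 2 operations per shift — holds.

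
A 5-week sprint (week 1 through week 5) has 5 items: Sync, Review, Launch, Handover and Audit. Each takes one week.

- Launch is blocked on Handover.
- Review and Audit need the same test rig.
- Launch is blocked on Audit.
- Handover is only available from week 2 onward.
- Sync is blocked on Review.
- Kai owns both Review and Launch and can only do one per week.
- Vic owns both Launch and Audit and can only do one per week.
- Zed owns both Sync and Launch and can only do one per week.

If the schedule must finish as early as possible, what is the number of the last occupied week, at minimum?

week 3

The precedence chain requires at least 2 distinct weeks.
Propagating the time windows through the other constraints, Launch can't land before week 3, so the schedule must run through at least week 3.
3 works (last occupied week: week 3): for example Sync=week 2, Launch=week 3, Review=week 1, Audit=week 2, Handover=week 2.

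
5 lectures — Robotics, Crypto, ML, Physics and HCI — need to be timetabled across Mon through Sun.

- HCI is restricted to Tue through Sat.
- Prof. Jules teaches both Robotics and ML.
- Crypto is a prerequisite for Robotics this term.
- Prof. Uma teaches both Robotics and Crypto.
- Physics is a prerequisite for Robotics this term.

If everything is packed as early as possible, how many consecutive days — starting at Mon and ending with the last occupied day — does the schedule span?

2

The precedence chain requires at least 2 distinct days.
2 works (last occupied day: Tue): for example Crypto -> Mon; Physics -> Mon; ML -> Mon; Robotics -> Tue; HCI -> Tue.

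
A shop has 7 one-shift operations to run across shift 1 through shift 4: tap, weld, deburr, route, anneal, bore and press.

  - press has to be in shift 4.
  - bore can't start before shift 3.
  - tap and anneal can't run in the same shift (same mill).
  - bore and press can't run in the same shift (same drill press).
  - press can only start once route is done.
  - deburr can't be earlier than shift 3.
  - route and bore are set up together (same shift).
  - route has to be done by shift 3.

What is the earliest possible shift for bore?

Bore is available from shift 3; bore must be in the same shift as route, which can't be after shift 3, so bore is at most shift 3.
bore at shift 3 is achievable: anneal in shift 2; bore in shift 3; press in shift 4; tap in shift 1; route in shift 3; deburr in shift 3; weld in shift 1.

shift 3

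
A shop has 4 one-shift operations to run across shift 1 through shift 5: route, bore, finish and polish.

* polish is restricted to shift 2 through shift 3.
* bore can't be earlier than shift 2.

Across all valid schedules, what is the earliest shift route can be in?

shift 1

route at shift 1 is achievable: route in shift 1, finish in shift 1, polish in shift 2, bore in shift 2.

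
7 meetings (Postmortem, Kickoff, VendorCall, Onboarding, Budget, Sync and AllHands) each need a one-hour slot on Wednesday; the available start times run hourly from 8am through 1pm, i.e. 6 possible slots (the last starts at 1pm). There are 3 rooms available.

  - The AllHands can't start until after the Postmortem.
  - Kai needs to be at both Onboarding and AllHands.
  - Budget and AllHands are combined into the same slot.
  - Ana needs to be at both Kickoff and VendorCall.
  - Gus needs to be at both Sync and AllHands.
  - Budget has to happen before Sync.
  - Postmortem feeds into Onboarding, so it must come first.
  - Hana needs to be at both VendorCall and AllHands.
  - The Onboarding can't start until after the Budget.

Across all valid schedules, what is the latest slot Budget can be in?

Budget must be in the same slot as AllHands, which can't be before 9am, so Budget is at least 9am; downstream work caps Budget at 12pm.
Budget at 12pm is achievable: Kickoff=8am; AllHands=12pm; VendorCall=9am; Onboarding=1pm; Sync=1pm; Postmortem=8am; Budget=12pm.

12pm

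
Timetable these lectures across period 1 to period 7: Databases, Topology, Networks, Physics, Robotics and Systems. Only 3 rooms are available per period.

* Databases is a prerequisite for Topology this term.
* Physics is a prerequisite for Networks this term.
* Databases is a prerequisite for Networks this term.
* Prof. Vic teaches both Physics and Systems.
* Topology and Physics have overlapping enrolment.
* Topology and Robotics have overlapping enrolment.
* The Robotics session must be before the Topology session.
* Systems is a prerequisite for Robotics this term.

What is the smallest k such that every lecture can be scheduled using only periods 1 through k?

3

The precedence chain requires at least 3 distinct periods.
With at most 3 per period and 6 lectures, at least 2 periods are needed.
3 works (last occupied period: period 3): for example Databases -> period 1; Systems -> period 1; Physics -> period 2; Robotics -> period 2; Topology -> period 3; Networks -> period 3.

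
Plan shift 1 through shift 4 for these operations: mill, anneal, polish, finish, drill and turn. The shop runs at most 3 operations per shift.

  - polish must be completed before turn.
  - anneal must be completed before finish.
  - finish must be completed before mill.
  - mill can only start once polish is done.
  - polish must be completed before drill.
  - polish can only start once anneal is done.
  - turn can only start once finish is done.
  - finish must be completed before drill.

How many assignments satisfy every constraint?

12

Splitting on mill: it can be shift 3 (4), shift 4 (8). Listing each branch's schedules as (anneal, polish, finish, drill, turn) by shift number:
mill=shift 3: (1,2,2,3,3) (1,2,2,3,4) (1,2,2,4,3) (1,2,2,4,4) — 4.
mill=shift 4: (1,2,2,3,3) (1,2,2,3,4) (1,2,2,4,3) (1,2,2,4,4) (1,2,3,4,4) (1,3,2,4,4) (1,3,3,4,4) (2,3,3,4,4) — 8.
Summing: 4 + 8 = 12.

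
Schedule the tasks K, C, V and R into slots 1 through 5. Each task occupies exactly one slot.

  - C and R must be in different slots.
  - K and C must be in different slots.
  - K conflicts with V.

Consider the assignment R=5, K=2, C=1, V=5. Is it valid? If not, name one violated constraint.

K and C must be in different slots — holds.
C and R must be in different slots — holds.
K conflicts with V — holds.

Yes, all constraints hold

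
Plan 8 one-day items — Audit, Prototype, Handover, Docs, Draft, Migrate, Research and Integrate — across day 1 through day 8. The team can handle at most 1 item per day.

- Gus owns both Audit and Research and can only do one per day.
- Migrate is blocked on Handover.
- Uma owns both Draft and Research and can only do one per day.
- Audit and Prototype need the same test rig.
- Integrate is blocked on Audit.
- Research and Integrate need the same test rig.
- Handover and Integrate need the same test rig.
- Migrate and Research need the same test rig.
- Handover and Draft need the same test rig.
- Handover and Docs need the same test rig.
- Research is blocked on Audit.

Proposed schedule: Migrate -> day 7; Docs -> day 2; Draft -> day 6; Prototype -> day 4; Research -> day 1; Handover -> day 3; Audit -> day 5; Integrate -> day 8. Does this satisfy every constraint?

No — it violates: Research is blocked on Audit

Handover and Integrate need the same test rig — holds.
Migrate and Research need the same test rig — holds.
Handover and Docs need the same test rig — holds.
Gus owns both Audit and Research and can only do one per day — holds.
Handover and Draft need the same test rig — holds.
Uma owns both Draft and Research and can only do one per day — holds.
Migrate is blocked on Handover — holds.
Integrate is blocked on Audit — holds.
Audit and Prototype need the same test rig — holds.
Research is blocked on Audit — violated.
Research and Integrate need the same test rig — holds.
The team can handle at most 1 item per day — holds.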